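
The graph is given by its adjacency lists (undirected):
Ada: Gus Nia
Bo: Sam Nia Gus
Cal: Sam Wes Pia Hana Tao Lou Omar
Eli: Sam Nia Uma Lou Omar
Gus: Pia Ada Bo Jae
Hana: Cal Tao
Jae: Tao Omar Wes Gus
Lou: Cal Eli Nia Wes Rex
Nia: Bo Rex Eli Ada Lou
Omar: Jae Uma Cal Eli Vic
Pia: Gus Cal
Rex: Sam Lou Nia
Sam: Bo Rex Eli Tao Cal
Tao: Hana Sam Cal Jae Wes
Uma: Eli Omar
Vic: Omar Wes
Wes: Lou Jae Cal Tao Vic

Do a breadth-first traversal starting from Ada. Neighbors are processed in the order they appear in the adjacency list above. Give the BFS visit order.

Ada → Gus → Nia → Pia → Bo → Jae → Rex → Eli → Lou → Cal → Sam → Tao → Omar → Wes → Uma → Hana → Vic

Visit Ada; enqueue Gus, Nia → queue [Gus, Nia]
Visit Gus; enqueue Pia, Bo, Jae → queue [Nia, Pia, Bo, Jae]
Visit Nia; enqueue Rex, Eli, Lou → queue [Pia, Bo, Jae, Rex, Eli, Lou]
Visit Pia; enqueue Cal → queue [Bo, Jae, Rex, Eli, Lou, Cal]
Visit Bo; enqueue Sam → queue [Jae, Rex, Eli, Lou, Cal, Sam]
Visit Jae; enqueue Tao, Omar, Wes → queue [Rex, Eli, Lou, Cal, Sam, Tao, Omar, Wes]
Visit Rex → queue [Eli, Lou, Cal, Sam, Tao, Omar, Wes]
Visit Eli; enqueue Uma → queue [Lou, Cal, Sam, Tao, Omar, Wes, Uma]
Visit Lou → queue [Cal, Sam, Tao, Omar, Wes, Uma]
Visit Cal; enqueue Hana → queue [Sam, Tao, Omar, Wes, Uma, Hana]
Visit Sam → queue [Tao, Omar, Wes, Uma, Hana]
Visit Tao → queue [Omar, Wes, Uma, Hana]
Visit Omar; enqueue Vic → queue [Wes, Uma, Hana, Vic]
Visit Wes → queue [Uma, Hana, Vic]
Visit Uma → queue [Hana, Vic]
Visit Hana → queue [Vic]
Visit Vic → queue []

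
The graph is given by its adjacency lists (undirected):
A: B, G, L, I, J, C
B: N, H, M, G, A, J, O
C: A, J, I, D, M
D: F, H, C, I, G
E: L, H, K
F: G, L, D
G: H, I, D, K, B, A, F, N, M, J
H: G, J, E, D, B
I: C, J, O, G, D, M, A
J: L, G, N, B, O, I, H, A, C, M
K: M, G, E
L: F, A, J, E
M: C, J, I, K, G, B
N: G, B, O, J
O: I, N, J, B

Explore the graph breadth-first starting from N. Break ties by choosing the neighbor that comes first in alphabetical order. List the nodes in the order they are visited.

Visit N; enqueue B, G, J, O → queue [B, G, J, O]
Visit B; enqueue A, H, M → queue [G, J, O, A, H, M]
Visit G; enqueue D, F, I, K → queue [J, O, A, H, M, D, F, I, K]
Visit J; enqueue C, L → queue [O, A, H, M, D, F, I, K, C, L]
Visit O → queue [A, H, M, D, F, I, K, C, L]
Visit A → queue [H, M, D, F, I, K, C, L]
Visit H; enqueue E → queue [M, D, F, I, K, C, L, E]
Visit M → queue [D, F, I, K, C, L, E]
Visit D → queue [F, I, K, C, L, E]
Visit F → queue [I, K, C, L, E]
Visit I → queue [K, C, L, E]
Visit K → queue [C, L, E]
Visit C → queue [L, E]
Visit L → queue [E]
Visit E → queue []

N → B → G → J → O → A → H → M → D → F → I → K → C → L → E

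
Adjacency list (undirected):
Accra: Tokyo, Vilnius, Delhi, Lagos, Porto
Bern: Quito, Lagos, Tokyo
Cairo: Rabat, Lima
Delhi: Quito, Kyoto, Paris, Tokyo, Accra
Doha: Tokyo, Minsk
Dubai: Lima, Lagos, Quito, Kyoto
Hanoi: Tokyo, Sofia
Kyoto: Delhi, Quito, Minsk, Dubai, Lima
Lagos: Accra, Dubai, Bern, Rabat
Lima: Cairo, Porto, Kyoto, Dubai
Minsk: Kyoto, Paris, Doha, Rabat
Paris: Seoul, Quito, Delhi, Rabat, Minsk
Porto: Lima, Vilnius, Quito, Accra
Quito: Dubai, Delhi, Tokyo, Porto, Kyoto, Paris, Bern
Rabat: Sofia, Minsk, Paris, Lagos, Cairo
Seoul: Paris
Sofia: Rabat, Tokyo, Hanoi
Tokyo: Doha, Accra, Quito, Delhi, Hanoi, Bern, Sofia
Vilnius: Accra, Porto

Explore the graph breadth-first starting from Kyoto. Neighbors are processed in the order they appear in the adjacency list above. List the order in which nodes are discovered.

Kyoto -> Delhi -> Quito -> Minsk -> Dubai -> Lima -> Paris -> Tokyo -> Accra -> Porto -> Bern -> Doha -> Rabat -> Lagos -> Cairo -> Seoul -> Hanoi -> Sofia -> Vilnius

Visit Kyoto; enqueue Delhi, Quito, Minsk, Dubai, Lima → queue [Delhi, Quito, Minsk, Dubai, Lima]
Visit Delhi; enqueue Paris, Tokyo, Accra → queue [Quito, Minsk, Dubai, Lima, Paris, Tokyo, Accra]
Visit Quito; enqueue Porto, Bern → queue [Minsk, Dubai, Lima, Paris, Tokyo, Accra, Porto, Bern]
Visit Minsk; enqueue Doha, Rabat → queue [Dubai, Lima, Paris, Tokyo, Accra, Porto, Bern, Doha, Rabat]
Visit Dubai; enqueue Lagos → queue [Lima, Paris, Tokyo, Accra, Porto, Bern, Doha, Rabat, Lagos]
Visit Lima; enqueue Cairo → queue [Paris, Tokyo, Accra, Porto, Bern, Doha, Rabat, Lagos, Cairo]
Visit Paris; enqueue Seoul → queue [Tokyo, Accra, Porto, Bern, Doha, Rabat, Lagos, Cairo, Seoul]
Visit Tokyo; enqueue Hanoi, Sofia → queue [Accra, Porto, Bern, Doha, Rabat, Lagos, Cairo, Seoul, Hanoi, Sofia]
Visit Accra; enqueue Vilnius → queue [Porto, Bern, Doha, Rabat, Lagos, Cairo, Seoul, Hanoi, Sofia, Vilnius]
Visit Porto → queue [Bern, Doha, Rabat, Lagos, Cairo, Seoul, Hanoi, Sofia, Vilnius]
Visit Bern → queue [Doha, Rabat, Lagos, Cairo, Seoul, Hanoi, Sofia, Vilnius]
Visit Doha → queue [Rabat, Lagos, Cairo, Seoul, Hanoi, Sofia, Vilnius]
Visit Rabat → queue [Lagos, Cairo, Seoul, Hanoi, Sofia, Vilnius]
Visit Lagos → queue [Cairo, Seoul, Hanoi, Sofia, Vilnius]
Visit Cairo → queue [Seoul, Hanoi, Sofia, Vilnius]
Visit Seoul → queue [Hanoi, Sofia, Vilnius]
Visit Hanoi → queue [Sofia, Vilnius]
Visit Sofia → queue [Vilnius]
Visit Vilnius → queue []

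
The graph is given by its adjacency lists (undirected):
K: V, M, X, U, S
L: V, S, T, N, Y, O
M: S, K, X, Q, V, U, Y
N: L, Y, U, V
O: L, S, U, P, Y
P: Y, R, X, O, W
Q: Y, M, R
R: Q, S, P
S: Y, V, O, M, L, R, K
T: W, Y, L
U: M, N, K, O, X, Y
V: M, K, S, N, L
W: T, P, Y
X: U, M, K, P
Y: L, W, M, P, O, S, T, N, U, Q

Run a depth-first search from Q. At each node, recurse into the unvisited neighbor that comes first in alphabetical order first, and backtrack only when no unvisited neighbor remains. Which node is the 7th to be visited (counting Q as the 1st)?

U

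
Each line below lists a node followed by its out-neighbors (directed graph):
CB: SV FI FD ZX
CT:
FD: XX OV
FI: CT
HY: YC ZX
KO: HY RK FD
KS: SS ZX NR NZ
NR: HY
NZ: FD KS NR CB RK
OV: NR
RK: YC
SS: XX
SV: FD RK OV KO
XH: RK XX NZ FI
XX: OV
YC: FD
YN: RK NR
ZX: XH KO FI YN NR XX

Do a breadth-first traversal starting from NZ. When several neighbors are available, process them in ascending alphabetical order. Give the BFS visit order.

NZ -> CB -> FD -> KS -> NR -> RK -> FI -> SV -> ZX -> OV -> XX -> SS -> HY -> YC -> CT -> KO -> XH -> YN

Visit NZ; enqueue CB, FD, KS, NR, RK → queue [CB, FD, KS, NR, RK]
Visit CB; enqueue FI, SV, ZX → queue [FD, KS, NR, RK, FI, SV, ZX]
Visit FD; enqueue OV, XX → queue [KS, NR, RK, FI, SV, ZX, OV, XX]
Visit KS; enqueue SS → queue [NR, RK, FI, SV, ZX, OV, XX, SS]
Visit NR; enqueue HY → queue [RK, FI, SV, ZX, OV, XX, SS, HY]
Visit RK; enqueue YC → queue [FI, SV, ZX, OV, XX, SS, HY, YC]
Visit FI; enqueue CT → queue [SV, ZX, OV, XX, SS, HY, YC, CT]
Visit SV; enqueue KO → queue [ZX, OV, XX, SS, HY, YC, CT, KO]
Visit ZX; enqueue XH, YN → queue [OV, XX, SS, HY, YC, CT, KO, XH, YN]
Visit OV → queue [XX, SS, HY, YC, CT, KO, XH, YN]
Visit XX → queue [SS, HY, YC, CT, KO, XH, YN]
Visit SS → queue [HY, YC, CT, KO, XH, YN]
Visit HY → queue [YC, CT, KO, XH, YN]
Visit YC → queue [CT, KO, XH, YN]
Visit CT → queue [KO, XH, YN]
Visit KO → queue [XH, YN]
Visit XH → queue [YN]
Visit YN → queue []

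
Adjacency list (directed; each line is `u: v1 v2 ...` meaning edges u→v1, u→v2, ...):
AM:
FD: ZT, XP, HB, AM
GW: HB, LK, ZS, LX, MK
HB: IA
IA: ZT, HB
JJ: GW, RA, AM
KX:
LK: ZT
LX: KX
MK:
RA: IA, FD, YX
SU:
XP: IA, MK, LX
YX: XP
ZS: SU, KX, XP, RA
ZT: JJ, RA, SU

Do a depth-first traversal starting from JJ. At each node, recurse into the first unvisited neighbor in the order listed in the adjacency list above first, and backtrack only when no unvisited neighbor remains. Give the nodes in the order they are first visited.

Visit JJ
JJ → GW
GW → HB
HB → IA
IA → ZT
ZT → RA
RA → FD
FD → XP
XP → MK
XP → LX
LX → KX
FD → AM
RA → YX
ZT → SU
GW → LK
GW → ZS

JJ, GW, HB, IA, ZT, RA, FD, XP, MK, LX, KX, AM, YX, SU, LK, ZS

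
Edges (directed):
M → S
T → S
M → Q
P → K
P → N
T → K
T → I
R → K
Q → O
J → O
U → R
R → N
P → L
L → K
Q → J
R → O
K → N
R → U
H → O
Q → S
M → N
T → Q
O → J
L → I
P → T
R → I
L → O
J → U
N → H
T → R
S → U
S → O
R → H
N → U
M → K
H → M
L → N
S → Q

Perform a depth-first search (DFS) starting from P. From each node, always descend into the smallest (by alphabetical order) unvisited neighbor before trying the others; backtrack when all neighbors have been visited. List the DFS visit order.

Visit P
P → K
K → N
N → H
H → M
M → Q
Q → J
J → O
J → U
U → R
R → I
Q → S
P → L
P → T

P K N H M Q J O U R I S L T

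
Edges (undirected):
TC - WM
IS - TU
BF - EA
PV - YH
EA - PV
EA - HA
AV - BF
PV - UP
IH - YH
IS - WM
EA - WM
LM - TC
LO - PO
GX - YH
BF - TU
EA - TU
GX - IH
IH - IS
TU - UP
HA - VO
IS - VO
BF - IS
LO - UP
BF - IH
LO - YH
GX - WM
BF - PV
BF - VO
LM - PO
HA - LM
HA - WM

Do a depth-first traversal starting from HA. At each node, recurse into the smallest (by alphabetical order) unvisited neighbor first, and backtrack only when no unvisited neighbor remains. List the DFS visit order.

Visit HA
HA → EA
EA → BF
BF → AV
BF → IH
IH → GX
GX → WM
WM → IS
IS → TU
TU → UP
UP → LO
LO → PO
PO → LM
LM → TC
LO → YH
YH → PV
IS → VO

HA EA BF AV IH GX WM IS TU UP LO PO LM TC YH PV VO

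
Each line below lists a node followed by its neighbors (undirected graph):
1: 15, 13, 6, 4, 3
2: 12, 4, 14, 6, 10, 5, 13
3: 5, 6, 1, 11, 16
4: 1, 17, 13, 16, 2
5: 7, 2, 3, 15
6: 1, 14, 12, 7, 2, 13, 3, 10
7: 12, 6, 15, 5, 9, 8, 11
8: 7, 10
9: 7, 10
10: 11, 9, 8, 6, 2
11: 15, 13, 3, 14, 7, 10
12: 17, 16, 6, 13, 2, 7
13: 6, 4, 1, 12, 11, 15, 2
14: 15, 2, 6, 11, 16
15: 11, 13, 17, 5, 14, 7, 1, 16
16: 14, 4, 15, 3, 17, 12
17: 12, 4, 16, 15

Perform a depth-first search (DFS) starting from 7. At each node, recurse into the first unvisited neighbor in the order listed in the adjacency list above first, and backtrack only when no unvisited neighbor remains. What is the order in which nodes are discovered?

7 12 17 4 1 15 11 13 6 14 2 10 9 8 5 3 16

Visit 7
7 → 12
12 → 17
17 → 4
4 → 1
1 → 15
15 → 11
11 → 13
13 → 6
6 → 14
14 → 2
2 → 10
10 → 9
10 → 8
2 → 5
5 → 3
3 → 16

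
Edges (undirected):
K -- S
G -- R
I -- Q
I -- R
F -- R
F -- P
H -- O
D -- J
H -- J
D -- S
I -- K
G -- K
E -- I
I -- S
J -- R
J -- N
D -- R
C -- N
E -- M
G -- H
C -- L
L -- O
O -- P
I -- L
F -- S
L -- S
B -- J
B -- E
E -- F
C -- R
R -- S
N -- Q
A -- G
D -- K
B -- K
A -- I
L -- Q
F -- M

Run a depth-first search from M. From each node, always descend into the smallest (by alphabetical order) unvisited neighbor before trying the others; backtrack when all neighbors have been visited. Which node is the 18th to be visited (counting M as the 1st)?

H

Visit M
M → E
E → B
B → J
J → D
D → K
K → G
G → A
A → I
I → L
L → C
C → N
N → Q
C → R
R → F
F → P
P → O
O → H
F → S

Visit order: M, E, B, J, D, K, G, A, I, L, C, N, Q, R, F, P, O, H, S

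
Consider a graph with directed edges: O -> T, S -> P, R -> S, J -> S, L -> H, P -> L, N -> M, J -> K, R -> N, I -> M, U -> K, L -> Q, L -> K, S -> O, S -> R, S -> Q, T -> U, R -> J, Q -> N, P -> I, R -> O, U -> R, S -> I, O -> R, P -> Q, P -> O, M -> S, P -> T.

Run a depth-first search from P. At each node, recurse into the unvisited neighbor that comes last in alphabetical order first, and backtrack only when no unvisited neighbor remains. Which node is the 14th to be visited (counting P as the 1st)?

H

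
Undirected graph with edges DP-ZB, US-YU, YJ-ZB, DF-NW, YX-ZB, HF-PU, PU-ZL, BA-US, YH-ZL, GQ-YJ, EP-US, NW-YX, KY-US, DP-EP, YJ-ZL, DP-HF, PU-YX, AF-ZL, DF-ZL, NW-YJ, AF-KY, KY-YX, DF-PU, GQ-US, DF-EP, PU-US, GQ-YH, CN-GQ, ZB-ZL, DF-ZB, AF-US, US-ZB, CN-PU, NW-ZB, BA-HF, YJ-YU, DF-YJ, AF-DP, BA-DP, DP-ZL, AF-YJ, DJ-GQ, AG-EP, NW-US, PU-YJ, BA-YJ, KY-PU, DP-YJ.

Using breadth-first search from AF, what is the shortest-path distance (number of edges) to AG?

3

Level 0: AF
Level 1: DP, KY, US, YJ, ZL
Level 2: BA, DF, EP, GQ, HF, NW, PU, YH, YU, YX, ZB
Level 3: AG, CN, DJ
AG first appears at level 3.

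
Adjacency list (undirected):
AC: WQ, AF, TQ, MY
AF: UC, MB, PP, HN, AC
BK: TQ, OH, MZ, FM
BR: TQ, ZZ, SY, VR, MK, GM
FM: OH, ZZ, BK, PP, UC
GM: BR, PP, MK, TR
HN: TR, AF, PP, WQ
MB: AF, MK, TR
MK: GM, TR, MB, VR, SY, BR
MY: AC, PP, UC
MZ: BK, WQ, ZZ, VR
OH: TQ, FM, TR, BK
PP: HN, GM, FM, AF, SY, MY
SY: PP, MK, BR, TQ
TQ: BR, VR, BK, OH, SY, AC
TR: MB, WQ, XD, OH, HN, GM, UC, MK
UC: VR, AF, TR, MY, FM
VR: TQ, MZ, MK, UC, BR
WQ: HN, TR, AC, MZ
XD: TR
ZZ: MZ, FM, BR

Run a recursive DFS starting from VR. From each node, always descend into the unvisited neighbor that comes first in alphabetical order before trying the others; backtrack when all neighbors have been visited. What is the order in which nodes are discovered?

VR BR GM MK MB AF AC MY PP FM BK MZ WQ HN TR OH TQ SY UC XD ZZ

Visit VR
VR → BR
BR → GM
GM → MK
MK → MB
MB → AF
AF → AC
AC → MY
MY → PP
PP → FM
FM → BK
BK → MZ
MZ → WQ
WQ → HN
HN → TR
TR → OH
OH → TQ
TQ → SY
TR → UC
TR → XD
MZ → ZZ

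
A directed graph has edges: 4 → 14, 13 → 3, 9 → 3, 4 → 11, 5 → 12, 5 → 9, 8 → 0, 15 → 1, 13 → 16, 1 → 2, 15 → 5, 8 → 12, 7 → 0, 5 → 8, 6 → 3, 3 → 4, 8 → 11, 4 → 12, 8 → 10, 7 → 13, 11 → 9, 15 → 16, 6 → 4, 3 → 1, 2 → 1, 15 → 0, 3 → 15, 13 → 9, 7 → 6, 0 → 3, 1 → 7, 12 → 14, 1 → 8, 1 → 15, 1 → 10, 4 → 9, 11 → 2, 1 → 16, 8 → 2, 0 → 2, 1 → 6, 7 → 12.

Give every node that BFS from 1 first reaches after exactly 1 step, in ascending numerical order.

2, 6, 7, 8, 10, 15, 16

Level 0: 1
Level 1: 2, 6, 7, 8, 10, 15, 16
Level 2: 0, 3, 4, 5, 11, 12, 13
Level 3: 9, 14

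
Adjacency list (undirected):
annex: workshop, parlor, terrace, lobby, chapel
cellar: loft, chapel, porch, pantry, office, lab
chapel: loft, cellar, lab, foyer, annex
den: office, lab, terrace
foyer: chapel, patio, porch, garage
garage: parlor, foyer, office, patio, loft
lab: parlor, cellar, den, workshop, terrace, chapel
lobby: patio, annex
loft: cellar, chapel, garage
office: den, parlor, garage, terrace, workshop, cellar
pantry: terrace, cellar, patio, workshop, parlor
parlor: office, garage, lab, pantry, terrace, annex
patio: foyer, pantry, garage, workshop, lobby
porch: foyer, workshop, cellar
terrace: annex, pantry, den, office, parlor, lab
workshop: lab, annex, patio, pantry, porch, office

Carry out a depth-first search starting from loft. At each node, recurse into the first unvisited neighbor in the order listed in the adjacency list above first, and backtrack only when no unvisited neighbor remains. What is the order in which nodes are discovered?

loft cellar chapel lab parlor office den terrace annex workshop patio foyer porch garage pantry lobby

Visit loft
loft → cellar
cellar → chapel
chapel → lab
lab → parlor
parlor → office
office → den
den → terrace
terrace → annex
annex → workshop
workshop → patio
patio → foyer
foyer → porch
foyer → garage
patio → pantry
patio → lobby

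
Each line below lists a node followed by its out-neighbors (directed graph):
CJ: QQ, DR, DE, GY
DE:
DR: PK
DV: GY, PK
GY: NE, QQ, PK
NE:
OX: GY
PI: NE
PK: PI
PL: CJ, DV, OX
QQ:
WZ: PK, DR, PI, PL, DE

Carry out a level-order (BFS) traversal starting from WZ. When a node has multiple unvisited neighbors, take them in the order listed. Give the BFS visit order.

WZ PK DR PI PL DE NE CJ DV OX QQ GY

Visit WZ; enqueue PK, DR, PI, PL, DE → queue [PK, DR, PI, PL, DE]
Visit PK → queue [DR, PI, PL, DE]
Visit DR → queue [PI, PL, DE]
Visit PI; enqueue NE → queue [PL, DE, NE]
Visit PL; enqueue CJ, DV, OX → queue [DE, NE, CJ, DV, OX]
Visit DE → queue [NE, CJ, DV, OX]
Visit NE → queue [CJ, DV, OX]
Visit CJ; enqueue QQ, GY → queue [DV, OX, QQ, GY]
Visit DV → queue [OX, QQ, GY]
Visit OX → queue [QQ, GY]
Visit QQ → queue [GY]
Visit GY → queue []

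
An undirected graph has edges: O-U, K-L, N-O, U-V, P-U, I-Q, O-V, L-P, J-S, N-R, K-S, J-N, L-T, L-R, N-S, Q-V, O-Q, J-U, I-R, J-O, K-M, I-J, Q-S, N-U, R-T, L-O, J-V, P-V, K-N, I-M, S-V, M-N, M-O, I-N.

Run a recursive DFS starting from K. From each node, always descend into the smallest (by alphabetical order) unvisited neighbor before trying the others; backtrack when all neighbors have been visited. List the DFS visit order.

K L O J I M N R T S Q V P U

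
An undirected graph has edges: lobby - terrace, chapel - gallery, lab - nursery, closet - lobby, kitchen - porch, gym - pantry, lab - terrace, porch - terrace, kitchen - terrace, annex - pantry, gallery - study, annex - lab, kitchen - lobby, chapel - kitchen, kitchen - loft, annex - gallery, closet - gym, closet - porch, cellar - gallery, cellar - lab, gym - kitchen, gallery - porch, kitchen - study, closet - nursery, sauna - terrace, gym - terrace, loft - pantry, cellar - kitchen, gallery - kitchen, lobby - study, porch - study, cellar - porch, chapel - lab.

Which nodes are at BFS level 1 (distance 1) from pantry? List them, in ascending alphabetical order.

annex, gym, loft

Level 0: pantry
Level 1: annex, gym, loft
Level 2: closet, gallery, kitchen, lab, terrace
Level 3: cellar, chapel, lobby, nursery, porch, sauna, study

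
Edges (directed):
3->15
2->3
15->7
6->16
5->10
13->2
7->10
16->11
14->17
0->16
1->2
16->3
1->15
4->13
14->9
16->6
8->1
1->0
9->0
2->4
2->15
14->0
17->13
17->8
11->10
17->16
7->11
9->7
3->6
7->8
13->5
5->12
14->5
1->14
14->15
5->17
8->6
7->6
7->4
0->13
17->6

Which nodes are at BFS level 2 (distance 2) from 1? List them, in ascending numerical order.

3, 4, 5, 7, 9, 13, 16, 17

Level 0: 1
Level 1: 0, 2, 14, 15
Level 2: 3, 4, 5, 7, 9, 13, 16, 17
Level 3: 6, 8, 10, 11, 12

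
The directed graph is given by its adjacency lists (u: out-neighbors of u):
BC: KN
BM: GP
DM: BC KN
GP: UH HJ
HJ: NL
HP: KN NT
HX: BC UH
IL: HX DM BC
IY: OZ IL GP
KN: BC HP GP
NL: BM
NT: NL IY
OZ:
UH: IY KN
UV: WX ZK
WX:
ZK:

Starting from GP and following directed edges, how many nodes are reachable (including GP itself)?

14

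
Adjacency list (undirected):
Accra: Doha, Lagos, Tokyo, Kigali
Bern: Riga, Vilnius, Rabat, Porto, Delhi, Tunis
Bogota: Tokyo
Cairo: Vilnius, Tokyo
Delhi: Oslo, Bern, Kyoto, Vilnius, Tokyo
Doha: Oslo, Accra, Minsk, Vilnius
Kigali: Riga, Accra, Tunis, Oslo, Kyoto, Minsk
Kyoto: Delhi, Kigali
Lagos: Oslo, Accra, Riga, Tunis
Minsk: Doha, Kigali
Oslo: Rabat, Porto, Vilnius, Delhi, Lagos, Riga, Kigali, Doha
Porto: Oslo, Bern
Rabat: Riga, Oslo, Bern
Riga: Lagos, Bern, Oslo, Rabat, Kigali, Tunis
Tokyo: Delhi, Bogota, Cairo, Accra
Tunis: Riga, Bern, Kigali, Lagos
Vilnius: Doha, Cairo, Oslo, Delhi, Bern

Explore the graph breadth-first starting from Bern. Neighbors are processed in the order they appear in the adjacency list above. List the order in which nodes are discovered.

Bern -> Riga -> Vilnius -> Rabat -> Porto -> Delhi -> Tunis -> Lagos -> Oslo -> Kigali -> Doha -> Cairo -> Kyoto -> Tokyo -> Accra -> Minsk -> Bogota

Visit Bern; enqueue Riga, Vilnius, Rabat, Porto, Delhi, Tunis → queue [Riga, Vilnius, Rabat, Porto, Delhi, Tunis]
Visit Riga; enqueue Lagos, Oslo, Kigali → queue [Vilnius, Rabat, Porto, Delhi, Tunis, Lagos, Oslo, Kigali]
Visit Vilnius; enqueue Doha, Cairo → queue [Rabat, Porto, Delhi, Tunis, Lagos, Oslo, Kigali, Doha, Cairo]
Visit Rabat → queue [Porto, Delhi, Tunis, Lagos, Oslo, Kigali, Doha, Cairo]
Visit Porto → queue [Delhi, Tunis, Lagos, Oslo, Kigali, Doha, Cairo]
Visit Delhi; enqueue Kyoto, Tokyo → queue [Tunis, Lagos, Oslo, Kigali, Doha, Cairo, Kyoto, Tokyo]
Visit Tunis → queue [Lagos, Oslo, Kigali, Doha, Cairo, Kyoto, Tokyo]
Visit Lagos; enqueue Accra → queue [Oslo, Kigali, Doha, Cairo, Kyoto, Tokyo, Accra]
Visit Oslo → queue [Kigali, Doha, Cairo, Kyoto, Tokyo, Accra]
Visit Kigali; enqueue Minsk → queue [Doha, Cairo, Kyoto, Tokyo, Accra, Minsk]
Visit Doha → queue [Cairo, Kyoto, Tokyo, Accra, Minsk]
Visit Cairo → queue [Kyoto, Tokyo, Accra, Minsk]
Visit Kyoto → queue [Tokyo, Accra, Minsk]
Visit Tokyo; enqueue Bogota → queue [Accra, Minsk, Bogota]
Visit Accra → queue [Minsk, Bogota]
Visit Minsk → queue [Bogota]
Visit Bogota → queue []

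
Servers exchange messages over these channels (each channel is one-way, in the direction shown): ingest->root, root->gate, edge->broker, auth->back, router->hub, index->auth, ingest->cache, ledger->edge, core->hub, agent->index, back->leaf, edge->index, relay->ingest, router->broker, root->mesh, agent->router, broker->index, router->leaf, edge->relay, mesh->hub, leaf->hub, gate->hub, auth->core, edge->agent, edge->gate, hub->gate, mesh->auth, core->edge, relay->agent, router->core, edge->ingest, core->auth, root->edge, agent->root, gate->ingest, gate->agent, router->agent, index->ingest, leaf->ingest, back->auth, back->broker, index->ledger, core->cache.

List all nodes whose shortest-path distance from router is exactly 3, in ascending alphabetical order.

Level 0: router
Level 1: agent, broker, core, hub, leaf
Level 2: auth, cache, edge, gate, index, ingest, root
Level 3: back, ledger, mesh, relay

back, ledger, mesh, relay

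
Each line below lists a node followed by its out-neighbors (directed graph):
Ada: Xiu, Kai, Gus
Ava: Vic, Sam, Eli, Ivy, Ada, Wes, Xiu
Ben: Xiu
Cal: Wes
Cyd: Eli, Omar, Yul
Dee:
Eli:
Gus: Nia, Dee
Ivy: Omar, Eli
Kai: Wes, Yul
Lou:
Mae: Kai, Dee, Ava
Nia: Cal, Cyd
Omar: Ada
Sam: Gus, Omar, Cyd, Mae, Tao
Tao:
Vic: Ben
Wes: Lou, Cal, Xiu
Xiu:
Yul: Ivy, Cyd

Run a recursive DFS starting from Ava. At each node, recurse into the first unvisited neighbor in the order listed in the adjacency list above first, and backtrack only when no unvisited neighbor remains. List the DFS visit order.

Ava → Vic → Ben → Xiu → Sam → Gus → Nia → Cal → Wes → Lou → Cyd → Eli → Omar → Ada → Kai → Yul → Ivy → Dee → Mae → Tao

Visit Ava
Ava → Vic
Vic → Ben
Ben → Xiu
Ava → Sam
Sam → Gus
Gus → Nia
Nia → Cal
Cal → Wes
Wes → Lou
Nia → Cyd
Cyd → Eli
Cyd → Omar
Omar → Ada
Ada → Kai
Kai → Yul
Yul → Ivy
Gus → Dee
Sam → Mae
Sam → Tao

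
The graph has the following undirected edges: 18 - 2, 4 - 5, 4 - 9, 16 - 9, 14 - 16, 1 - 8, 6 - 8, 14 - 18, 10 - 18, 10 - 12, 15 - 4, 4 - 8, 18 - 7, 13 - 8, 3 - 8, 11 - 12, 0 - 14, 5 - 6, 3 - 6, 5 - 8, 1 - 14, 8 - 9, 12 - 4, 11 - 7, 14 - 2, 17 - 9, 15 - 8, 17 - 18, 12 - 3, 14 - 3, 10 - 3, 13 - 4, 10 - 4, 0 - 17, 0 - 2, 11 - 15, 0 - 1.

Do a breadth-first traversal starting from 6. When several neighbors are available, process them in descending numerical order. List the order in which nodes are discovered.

Visit 6; enqueue 8, 5, 3 → queue [8, 5, 3]
Visit 8; enqueue 15, 13, 9, 4, 1 → queue [5, 3, 15, 13, 9, 4, 1]
Visit 5 → queue [3, 15, 13, 9, 4, 1]
Visit 3; enqueue 14, 12, 10 → queue [15, 13, 9, 4, 1, 14, 12, 10]
Visit 15; enqueue 11 → queue [13, 9, 4, 1, 14, 12, 10, 11]
Visit 13 → queue [9, 4, 1, 14, 12, 10, 11]
Visit 9; enqueue 17, 16 → queue [4, 1, 14, 12, 10, 11, 17, 16]
Visit 4 → queue [1, 14, 12, 10, 11, 17, 16]
Visit 1; enqueue 0 → queue [14, 12, 10, 11, 17, 16, 0]
Visit 14; enqueue 18, 2 → queue [12, 10, 11, 17, 16, 0, 18, 2]
Visit 12 → queue [10, 11, 17, 16, 0, 18, 2]
Visit 10 → queue [11, 17, 16, 0, 18, 2]
Visit 11; enqueue 7 → queue [17, 16, 0, 18, 2, 7]
Visit 17 → queue [16, 0, 18, 2, 7]
Visit 16 → queue [0, 18, 2, 7]
Visit 0 → queue [18, 2, 7]
Visit 18 → queue [2, 7]
Visit 2 → queue [7]
Visit 7 → queue []

6 → 8 → 5 → 3 → 15 → 13 → 9 → 4 → 1 → 14 → 12 → 10 → 11 → 17 → 16 → 0 → 18 → 2 → 7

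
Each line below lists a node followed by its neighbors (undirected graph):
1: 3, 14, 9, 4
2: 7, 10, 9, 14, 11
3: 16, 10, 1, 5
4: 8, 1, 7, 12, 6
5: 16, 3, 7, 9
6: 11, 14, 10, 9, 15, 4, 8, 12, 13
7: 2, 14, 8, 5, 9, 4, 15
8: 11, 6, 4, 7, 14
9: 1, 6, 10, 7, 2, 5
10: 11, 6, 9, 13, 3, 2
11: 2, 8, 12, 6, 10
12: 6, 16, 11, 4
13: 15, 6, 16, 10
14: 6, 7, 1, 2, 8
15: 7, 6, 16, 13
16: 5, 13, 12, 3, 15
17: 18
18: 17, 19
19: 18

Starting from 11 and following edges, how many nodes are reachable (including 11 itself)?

BFS from 11 visits: 11, 2, 6, 8, 10, 12, 7, 9, 14, 4, 13, 15, 3, 16, 5, 1
Reachable nodes: 16 of 19 total.

16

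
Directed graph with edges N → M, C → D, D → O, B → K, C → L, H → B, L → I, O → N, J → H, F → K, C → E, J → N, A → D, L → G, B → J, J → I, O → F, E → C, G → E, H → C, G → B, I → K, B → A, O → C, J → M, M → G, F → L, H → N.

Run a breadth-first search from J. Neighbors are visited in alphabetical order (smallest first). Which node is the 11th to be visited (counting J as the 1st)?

Visit J; enqueue H, I, M, N → queue [H, I, M, N]
Visit H; enqueue B, C → queue [I, M, N, B, C]
Visit I; enqueue K → queue [M, N, B, C, K]
Visit M; enqueue G → queue [N, B, C, K, G]
Visit N → queue [B, C, K, G]
Visit B; enqueue A → queue [C, K, G, A]
Visit C; enqueue D, E, L → queue [K, G, A, D, E, L]
Visit K → queue [G, A, D, E, L]
Visit G → queue [A, D, E, L]
Visit A → queue [D, E, L]
Visit D; enqueue O → queue [E, L, O]
Visit E → queue [L, O]
Visit L → queue [O]
Visit O; enqueue F → queue [F]
Visit F → queue []

Visit order: J, H, I, M, N, B, C, K, G, A, D, E, L, O, F

D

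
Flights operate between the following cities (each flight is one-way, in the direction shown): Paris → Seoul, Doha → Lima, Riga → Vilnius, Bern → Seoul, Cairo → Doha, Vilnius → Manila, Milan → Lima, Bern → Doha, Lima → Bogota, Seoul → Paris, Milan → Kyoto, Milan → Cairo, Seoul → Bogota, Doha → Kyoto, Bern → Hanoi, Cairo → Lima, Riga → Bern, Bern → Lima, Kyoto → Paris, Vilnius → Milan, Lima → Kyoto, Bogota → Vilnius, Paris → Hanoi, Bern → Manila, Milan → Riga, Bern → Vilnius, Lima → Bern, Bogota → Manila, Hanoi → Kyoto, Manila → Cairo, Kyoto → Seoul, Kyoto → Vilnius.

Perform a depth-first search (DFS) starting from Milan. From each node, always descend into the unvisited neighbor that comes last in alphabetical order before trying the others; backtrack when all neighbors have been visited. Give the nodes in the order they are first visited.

Milan -> Riga -> Vilnius -> Manila -> Cairo -> Lima -> Kyoto -> Seoul -> Paris -> Hanoi -> Bogota -> Bern -> Doha

Visit Milan
Milan → Riga
Riga → Vilnius
Vilnius → Manila
Manila → Cairo
Cairo → Lima
Lima → Kyoto
Kyoto → Seoul
Seoul → Paris
Paris → Hanoi
Seoul → Bogota
Lima → Bern
Bern → Doha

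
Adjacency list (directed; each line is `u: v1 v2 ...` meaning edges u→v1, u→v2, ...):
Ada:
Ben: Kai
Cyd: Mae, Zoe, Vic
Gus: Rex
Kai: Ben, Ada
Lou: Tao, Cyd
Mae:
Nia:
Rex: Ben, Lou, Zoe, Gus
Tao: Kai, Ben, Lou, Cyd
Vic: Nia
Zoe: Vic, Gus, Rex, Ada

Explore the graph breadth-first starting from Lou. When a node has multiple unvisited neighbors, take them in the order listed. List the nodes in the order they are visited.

Visit Lou; enqueue Tao, Cyd → queue [Tao, Cyd]
Visit Tao; enqueue Kai, Ben → queue [Cyd, Kai, Ben]
Visit Cyd; enqueue Mae, Zoe, Vic → queue [Kai, Ben, Mae, Zoe, Vic]
Visit Kai; enqueue Ada → queue [Ben, Mae, Zoe, Vic, Ada]
Visit Ben → queue [Mae, Zoe, Vic, Ada]
Visit Mae → queue [Zoe, Vic, Ada]
Visit Zoe; enqueue Gus, Rex → queue [Vic, Ada, Gus, Rex]
Visit Vic; enqueue Nia → queue [Ada, Gus, Rex, Nia]
Visit Ada → queue [Gus, Rex, Nia]
Visit Gus → queue [Rex, Nia]
Visit Rex → queue [Nia]
Visit Nia → queue []

Lou Tao Cyd Kai Ben Mae Zoe Vic Ada Gus Rex Nia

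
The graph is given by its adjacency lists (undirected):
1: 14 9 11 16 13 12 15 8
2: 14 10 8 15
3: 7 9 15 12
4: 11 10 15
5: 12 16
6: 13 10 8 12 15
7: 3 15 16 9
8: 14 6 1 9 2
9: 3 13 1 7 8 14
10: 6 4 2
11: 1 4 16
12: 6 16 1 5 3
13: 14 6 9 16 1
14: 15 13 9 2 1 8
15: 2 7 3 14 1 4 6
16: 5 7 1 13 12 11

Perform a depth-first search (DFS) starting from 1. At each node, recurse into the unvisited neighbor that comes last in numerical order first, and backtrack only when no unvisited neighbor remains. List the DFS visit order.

Visit 1
1 → 16
16 → 13
13 → 14
14 → 15
15 → 7
7 → 9
9 → 8
8 → 6
6 → 12
12 → 5
12 → 3
6 → 10
10 → 4
4 → 11
10 → 2

1 16 13 14 15 7 9 8 6 12 5 3 10 4 11 2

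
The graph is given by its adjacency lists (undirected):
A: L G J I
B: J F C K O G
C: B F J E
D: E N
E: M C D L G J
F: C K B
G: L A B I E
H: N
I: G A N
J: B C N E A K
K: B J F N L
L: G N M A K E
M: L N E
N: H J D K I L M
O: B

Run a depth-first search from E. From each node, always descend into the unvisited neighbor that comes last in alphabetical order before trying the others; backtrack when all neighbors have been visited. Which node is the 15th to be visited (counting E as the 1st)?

D

Visit E
E → M
M → N
N → L
L → K
K → J
J → C
C → F
F → B
B → O
B → G
G → I
I → A
N → H
N → D

Visit order: E, M, N, L, K, J, C, F, B, O, G, I, A, H, D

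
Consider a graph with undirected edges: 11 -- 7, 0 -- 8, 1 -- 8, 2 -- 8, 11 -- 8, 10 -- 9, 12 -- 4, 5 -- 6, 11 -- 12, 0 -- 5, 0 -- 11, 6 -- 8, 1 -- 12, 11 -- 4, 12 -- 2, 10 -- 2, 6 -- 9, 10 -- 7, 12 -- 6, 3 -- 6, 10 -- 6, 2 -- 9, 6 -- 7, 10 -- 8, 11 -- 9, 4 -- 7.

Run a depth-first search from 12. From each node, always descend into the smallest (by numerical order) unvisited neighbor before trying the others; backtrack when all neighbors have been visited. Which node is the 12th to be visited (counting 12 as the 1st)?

2

Visit 12
12 → 1
1 → 8
8 → 0
0 → 5
5 → 6
6 → 3
6 → 7
7 → 4
4 → 11
11 → 9
9 → 2
2 → 10

Visit order: 12, 1, 8, 0, 5, 6, 3, 7, 4, 11, 9, 2, 10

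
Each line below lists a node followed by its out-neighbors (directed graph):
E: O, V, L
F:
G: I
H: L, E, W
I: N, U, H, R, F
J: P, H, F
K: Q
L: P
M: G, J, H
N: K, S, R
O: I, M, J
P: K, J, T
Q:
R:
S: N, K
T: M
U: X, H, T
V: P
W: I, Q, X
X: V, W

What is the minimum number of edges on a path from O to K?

3

Level 0: O
Level 1: I, J, M
Level 2: F, G, H, N, P, R, U
Level 3: E, K, L, S, T, W, X
Level 4: Q, V
K first appears at level 3.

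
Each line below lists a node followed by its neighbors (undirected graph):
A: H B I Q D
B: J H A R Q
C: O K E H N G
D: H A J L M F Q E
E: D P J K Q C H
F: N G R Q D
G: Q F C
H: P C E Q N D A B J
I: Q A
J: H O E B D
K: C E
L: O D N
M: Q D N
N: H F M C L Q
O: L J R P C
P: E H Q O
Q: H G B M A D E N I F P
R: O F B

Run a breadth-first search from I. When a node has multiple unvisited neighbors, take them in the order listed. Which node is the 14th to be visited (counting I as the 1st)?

J

Visit I; enqueue Q, A → queue [Q, A]
Visit Q; enqueue H, G, B, M, D, E, N, F, P → queue [A, H, G, B, M, D, E, N, F, P]
Visit A → queue [H, G, B, M, D, E, N, F, P]
Visit H; enqueue C, J → queue [G, B, M, D, E, N, F, P, C, J]
Visit G → queue [B, M, D, E, N, F, P, C, J]
Visit B; enqueue R → queue [M, D, E, N, F, P, C, J, R]
Visit M → queue [D, E, N, F, P, C, J, R]
Visit D; enqueue L → queue [E, N, F, P, C, J, R, L]
Visit E; enqueue K → queue [N, F, P, C, J, R, L, K]
Visit N → queue [F, P, C, J, R, L, K]
Visit F → queue [P, C, J, R, L, K]
Visit P; enqueue O → queue [C, J, R, L, K, O]
Visit C → queue [J, R, L, K, O]
Visit J → queue [R, L, K, O]
Visit R → queue [L, K, O]
Visit L → queue [K, O]
Visit K → queue [O]
Visit O → queue []

Visit order: I, Q, A, H, G, B, M, D, E, N, F, P, C, J, R, L, K, O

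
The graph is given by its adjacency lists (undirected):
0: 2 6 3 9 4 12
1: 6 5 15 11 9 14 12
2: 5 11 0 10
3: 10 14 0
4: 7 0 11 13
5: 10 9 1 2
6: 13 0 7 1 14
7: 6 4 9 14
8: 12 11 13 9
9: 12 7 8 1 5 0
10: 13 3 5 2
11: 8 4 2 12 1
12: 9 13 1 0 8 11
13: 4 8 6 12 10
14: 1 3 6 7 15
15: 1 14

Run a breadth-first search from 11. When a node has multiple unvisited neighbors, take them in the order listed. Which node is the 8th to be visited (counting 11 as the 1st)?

Visit 11; enqueue 8, 4, 2, 12, 1 → queue [8, 4, 2, 12, 1]
Visit 8; enqueue 13, 9 → queue [4, 2, 12, 1, 13, 9]
Visit 4; enqueue 7, 0 → queue [2, 12, 1, 13, 9, 7, 0]
Visit 2; enqueue 5, 10 → queue [12, 1, 13, 9, 7, 0, 5, 10]
Visit 12 → queue [1, 13, 9, 7, 0, 5, 10]
Visit 1; enqueue 6, 15, 14 → queue [13, 9, 7, 0, 5, 10, 6, 15, 14]
Visit 13 → queue [9, 7, 0, 5, 10, 6, 15, 14]
Visit 9 → queue [7, 0, 5, 10, 6, 15, 14]
Visit 7 → queue [0, 5, 10, 6, 15, 14]
Visit 0; enqueue 3 → queue [5, 10, 6, 15, 14, 3]
Visit 5 → queue [10, 6, 15, 14, 3]
Visit 10 → queue [6, 15, 14, 3]
Visit 6 → queue [15, 14, 3]
Visit 15 → queue [14, 3]
Visit 14 → queue [3]
Visit 3 → queue []

Visit order: 11, 8, 4, 2, 12, 1, 13, 9, 7, 0, 5, 10, 6, 15, 14, 3

9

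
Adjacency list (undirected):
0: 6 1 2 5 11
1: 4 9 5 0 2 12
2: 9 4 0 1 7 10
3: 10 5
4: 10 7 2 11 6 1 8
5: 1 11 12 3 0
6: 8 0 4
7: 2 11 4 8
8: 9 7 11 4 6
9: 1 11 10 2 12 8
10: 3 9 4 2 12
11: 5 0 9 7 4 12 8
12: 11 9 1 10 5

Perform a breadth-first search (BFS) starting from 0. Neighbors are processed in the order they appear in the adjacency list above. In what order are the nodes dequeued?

0, 6, 1, 2, 5, 11, 8, 4, 9, 12, 7, 10, 3

Visit 0; enqueue 6, 1, 2, 5, 11 → queue [6, 1, 2, 5, 11]
Visit 6; enqueue 8, 4 → queue [1, 2, 5, 11, 8, 4]
Visit 1; enqueue 9, 12 → queue [2, 5, 11, 8, 4, 9, 12]
Visit 2; enqueue 7, 10 → queue [5, 11, 8, 4, 9, 12, 7, 10]
Visit 5; enqueue 3 → queue [11, 8, 4, 9, 12, 7, 10, 3]
Visit 11 → queue [8, 4, 9, 12, 7, 10, 3]
Visit 8 → queue [4, 9, 12, 7, 10, 3]
Visit 4 → queue [9, 12, 7, 10, 3]
Visit 9 → queue [12, 7, 10, 3]
Visit 12 → queue [7, 10, 3]
Visit 7 → queue [10, 3]
Visit 10 → queue [3]
Visit 3 → queue []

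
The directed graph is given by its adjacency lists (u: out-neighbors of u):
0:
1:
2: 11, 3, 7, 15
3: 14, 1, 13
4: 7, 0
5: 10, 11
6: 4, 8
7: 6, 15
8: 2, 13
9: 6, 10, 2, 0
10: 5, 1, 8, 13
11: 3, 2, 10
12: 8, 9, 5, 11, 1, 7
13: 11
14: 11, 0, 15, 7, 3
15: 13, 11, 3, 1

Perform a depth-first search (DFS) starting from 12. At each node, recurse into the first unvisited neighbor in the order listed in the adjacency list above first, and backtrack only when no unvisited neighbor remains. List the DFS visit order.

12 -> 8 -> 2 -> 11 -> 3 -> 14 -> 0 -> 15 -> 13 -> 1 -> 7 -> 6 -> 4 -> 10 -> 5 -> 9

Visit 12
12 → 8
8 → 2
2 → 11
11 → 3
3 → 14
14 → 0
14 → 15
15 → 13
15 → 1
14 → 7
7 → 6
6 → 4
11 → 10
10 → 5
12 → 9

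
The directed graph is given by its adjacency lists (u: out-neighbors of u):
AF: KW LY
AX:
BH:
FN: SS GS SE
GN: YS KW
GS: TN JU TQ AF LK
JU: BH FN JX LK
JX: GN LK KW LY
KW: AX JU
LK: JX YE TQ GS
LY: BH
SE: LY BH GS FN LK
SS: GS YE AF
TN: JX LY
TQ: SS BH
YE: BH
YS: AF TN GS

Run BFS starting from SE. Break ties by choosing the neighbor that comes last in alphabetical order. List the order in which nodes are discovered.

SE, LY, LK, GS, FN, BH, YE, TQ, JX, TN, JU, AF, SS, KW, GN, AX, YS

Visit SE; enqueue LY, LK, GS, FN, BH → queue [LY, LK, GS, FN, BH]
Visit LY → queue [LK, GS, FN, BH]
Visit LK; enqueue YE, TQ, JX → queue [GS, FN, BH, YE, TQ, JX]
Visit GS; enqueue TN, JU, AF → queue [FN, BH, YE, TQ, JX, TN, JU, AF]
Visit FN; enqueue SS → queue [BH, YE, TQ, JX, TN, JU, AF, SS]
Visit BH → queue [YE, TQ, JX, TN, JU, AF, SS]
Visit YE → queue [TQ, JX, TN, JU, AF, SS]
Visit TQ → queue [JX, TN, JU, AF, SS]
Visit JX; enqueue KW, GN → queue [TN, JU, AF, SS, KW, GN]
Visit TN → queue [JU, AF, SS, KW, GN]
Visit JU → queue [AF, SS, KW, GN]
Visit AF → queue [SS, KW, GN]
Visit SS → queue [KW, GN]
Visit KW; enqueue AX → queue [GN, AX]
Visit GN; enqueue YS → queue [AX, YS]
Visit AX → queue [YS]
Visit YS → queue []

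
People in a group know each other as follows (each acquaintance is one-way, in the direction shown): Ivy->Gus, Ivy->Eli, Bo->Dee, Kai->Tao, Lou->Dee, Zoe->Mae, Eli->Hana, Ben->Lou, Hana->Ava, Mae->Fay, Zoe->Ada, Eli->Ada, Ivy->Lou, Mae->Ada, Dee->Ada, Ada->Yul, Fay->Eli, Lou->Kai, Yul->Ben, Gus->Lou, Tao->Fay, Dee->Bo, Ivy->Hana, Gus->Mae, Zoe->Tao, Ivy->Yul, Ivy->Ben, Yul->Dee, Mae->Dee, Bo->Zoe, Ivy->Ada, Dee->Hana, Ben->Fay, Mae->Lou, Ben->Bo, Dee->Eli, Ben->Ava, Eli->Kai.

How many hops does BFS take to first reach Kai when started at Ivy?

Level 0: Ivy
Level 1: Ada, Ben, Eli, Gus, Hana, Lou, Yul
Level 2: Ava, Bo, Dee, Fay, Kai, Mae
Level 3: Tao, Zoe
Kai first appears at level 2.

2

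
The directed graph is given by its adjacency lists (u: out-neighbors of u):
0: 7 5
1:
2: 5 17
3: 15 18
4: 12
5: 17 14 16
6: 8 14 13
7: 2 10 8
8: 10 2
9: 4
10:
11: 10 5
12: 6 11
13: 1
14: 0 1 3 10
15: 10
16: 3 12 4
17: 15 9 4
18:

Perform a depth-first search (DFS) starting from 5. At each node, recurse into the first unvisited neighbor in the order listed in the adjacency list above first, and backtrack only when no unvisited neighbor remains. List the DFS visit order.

5, 17, 15, 10, 9, 4, 12, 6, 8, 2, 14, 0, 7, 1, 3, 18, 13, 11, 16

Visit 5
5 → 17
17 → 15
15 → 10
17 → 9
9 → 4
4 → 12
12 → 6
6 → 8
8 → 2
6 → 14
14 → 0
0 → 7
14 → 1
14 → 3
3 → 18
6 → 13
12 → 11
5 → 16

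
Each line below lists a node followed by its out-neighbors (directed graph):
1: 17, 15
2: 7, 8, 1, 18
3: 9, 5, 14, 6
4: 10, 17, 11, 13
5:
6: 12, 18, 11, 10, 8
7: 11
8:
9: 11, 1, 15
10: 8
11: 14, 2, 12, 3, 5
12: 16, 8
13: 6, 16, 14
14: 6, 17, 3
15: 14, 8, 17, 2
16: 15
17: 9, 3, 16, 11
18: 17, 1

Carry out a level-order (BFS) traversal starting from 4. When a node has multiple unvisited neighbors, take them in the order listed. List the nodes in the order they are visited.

4 10 17 11 13 8 9 3 16 14 2 12 5 6 1 15 7 18

Visit 4; enqueue 10, 17, 11, 13 → queue [10, 17, 11, 13]
Visit 10; enqueue 8 → queue [17, 11, 13, 8]
Visit 17; enqueue 9, 3, 16 → queue [11, 13, 8, 9, 3, 16]
Visit 11; enqueue 14, 2, 12, 5 → queue [13, 8, 9, 3, 16, 14, 2, 12, 5]
Visit 13; enqueue 6 → queue [8, 9, 3, 16, 14, 2, 12, 5, 6]
Visit 8 → queue [9, 3, 16, 14, 2, 12, 5, 6]
Visit 9; enqueue 1, 15 → queue [3, 16, 14, 2, 12, 5, 6, 1, 15]
Visit 3 → queue [16, 14, 2, 12, 5, 6, 1, 15]
Visit 16 → queue [14, 2, 12, 5, 6, 1, 15]
Visit 14 → queue [2, 12, 5, 6, 1, 15]
Visit 2; enqueue 7, 18 → queue [12, 5, 6, 1, 15, 7, 18]
Visit 12 → queue [5, 6, 1, 15, 7, 18]
Visit 5 → queue [6, 1, 15, 7, 18]
Visit 6 → queue [1, 15, 7, 18]
Visit 1 → queue [15, 7, 18]
Visit 15 → queue [7, 18]
Visit 7 → queue [18]
Visit 18 → queue []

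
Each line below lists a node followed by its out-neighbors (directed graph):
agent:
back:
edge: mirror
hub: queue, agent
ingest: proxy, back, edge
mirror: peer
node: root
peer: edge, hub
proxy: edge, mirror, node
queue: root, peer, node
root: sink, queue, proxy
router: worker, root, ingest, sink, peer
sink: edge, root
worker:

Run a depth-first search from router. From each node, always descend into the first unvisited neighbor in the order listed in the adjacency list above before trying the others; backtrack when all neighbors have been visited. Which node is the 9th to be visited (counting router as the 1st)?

queue

Visit router
router → worker
router → root
root → sink
sink → edge
edge → mirror
mirror → peer
peer → hub
hub → queue
queue → node
hub → agent
root → proxy
router → ingest
ingest → back

Visit order: router, worker, root, sink, edge, mirror, peer, hub, queue, node, agent, proxy, ingest, back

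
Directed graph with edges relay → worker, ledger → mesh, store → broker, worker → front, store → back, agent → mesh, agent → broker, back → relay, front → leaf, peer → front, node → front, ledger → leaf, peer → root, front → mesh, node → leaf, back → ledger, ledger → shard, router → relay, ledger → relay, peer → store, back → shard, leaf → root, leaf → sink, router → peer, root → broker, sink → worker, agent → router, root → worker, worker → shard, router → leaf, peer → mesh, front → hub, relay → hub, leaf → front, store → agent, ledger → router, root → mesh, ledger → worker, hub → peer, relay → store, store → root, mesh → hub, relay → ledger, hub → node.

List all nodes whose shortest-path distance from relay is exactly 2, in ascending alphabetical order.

Level 0: relay
Level 1: hub, ledger, store, worker
Level 2: agent, back, broker, front, leaf, mesh, node, peer, root, router, shard
Level 3: sink

agent, back, broker, front, leaf, mesh, node, peer, root, router, shard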